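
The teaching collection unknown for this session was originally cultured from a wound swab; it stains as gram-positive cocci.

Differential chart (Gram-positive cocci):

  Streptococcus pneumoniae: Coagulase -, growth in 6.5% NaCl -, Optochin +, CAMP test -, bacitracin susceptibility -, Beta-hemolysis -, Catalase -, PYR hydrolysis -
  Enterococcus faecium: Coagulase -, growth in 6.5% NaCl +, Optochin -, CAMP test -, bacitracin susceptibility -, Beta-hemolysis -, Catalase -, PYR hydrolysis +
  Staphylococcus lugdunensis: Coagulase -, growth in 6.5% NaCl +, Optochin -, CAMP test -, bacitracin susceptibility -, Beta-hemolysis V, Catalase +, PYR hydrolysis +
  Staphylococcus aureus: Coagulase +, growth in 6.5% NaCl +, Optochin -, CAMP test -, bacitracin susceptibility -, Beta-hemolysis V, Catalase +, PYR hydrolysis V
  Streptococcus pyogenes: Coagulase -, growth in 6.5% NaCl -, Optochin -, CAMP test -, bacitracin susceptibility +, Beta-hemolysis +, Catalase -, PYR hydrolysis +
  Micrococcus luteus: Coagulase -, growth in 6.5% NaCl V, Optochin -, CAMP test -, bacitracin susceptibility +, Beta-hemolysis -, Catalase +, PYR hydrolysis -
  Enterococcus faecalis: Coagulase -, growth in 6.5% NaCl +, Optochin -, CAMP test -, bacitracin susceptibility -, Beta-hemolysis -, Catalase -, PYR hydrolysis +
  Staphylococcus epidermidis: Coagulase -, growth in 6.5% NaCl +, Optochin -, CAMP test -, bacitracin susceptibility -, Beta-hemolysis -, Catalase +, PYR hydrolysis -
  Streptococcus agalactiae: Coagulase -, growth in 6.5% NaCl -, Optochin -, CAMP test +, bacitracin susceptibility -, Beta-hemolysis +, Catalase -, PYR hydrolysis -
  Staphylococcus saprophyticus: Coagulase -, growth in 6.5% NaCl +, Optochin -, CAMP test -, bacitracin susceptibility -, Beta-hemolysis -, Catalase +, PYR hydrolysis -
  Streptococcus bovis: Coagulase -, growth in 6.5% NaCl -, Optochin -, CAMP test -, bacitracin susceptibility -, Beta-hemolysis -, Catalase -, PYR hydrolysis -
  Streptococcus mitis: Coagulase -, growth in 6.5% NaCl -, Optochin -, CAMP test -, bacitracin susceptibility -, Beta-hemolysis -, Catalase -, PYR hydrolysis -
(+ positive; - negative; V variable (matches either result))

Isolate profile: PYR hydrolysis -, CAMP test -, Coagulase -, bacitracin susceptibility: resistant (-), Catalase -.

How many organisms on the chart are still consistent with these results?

3

bacitracin susceptibility -: excludes Streptococcus pyogenes, Micrococcus luteus — 10 left.
CAMP test -: excludes Streptococcus agalactiae — 9 left.
Coagulase -: excludes Staphylococcus aureus — 8 left.
PYR hydrolysis -: excludes Enterococcus faecium, Staphylococcus lugdunensis, Enterococcus faecalis — 5 left.
Catalase -: excludes Staphylococcus epidermidis, Staphylococcus saprophyticus — 3 left.
Still consistent: Streptococcus bovis, Streptococcus mitis, Streptococcus pneumoniae.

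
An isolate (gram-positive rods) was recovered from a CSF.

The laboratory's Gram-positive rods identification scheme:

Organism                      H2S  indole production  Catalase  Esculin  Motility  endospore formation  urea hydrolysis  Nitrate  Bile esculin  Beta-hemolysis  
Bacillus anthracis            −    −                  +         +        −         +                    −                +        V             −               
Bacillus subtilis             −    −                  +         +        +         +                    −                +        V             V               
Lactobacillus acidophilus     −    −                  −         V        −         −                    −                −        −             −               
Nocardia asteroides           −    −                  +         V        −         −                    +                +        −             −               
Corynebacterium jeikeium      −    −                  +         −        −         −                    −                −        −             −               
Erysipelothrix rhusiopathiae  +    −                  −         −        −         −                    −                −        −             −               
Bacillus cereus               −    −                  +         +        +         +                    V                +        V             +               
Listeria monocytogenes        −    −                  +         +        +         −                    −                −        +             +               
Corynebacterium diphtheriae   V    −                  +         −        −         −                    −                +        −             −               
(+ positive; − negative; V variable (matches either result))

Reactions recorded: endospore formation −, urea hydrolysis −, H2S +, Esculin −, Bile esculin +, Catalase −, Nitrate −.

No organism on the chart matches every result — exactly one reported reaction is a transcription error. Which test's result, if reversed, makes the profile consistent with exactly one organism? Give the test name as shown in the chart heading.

As reported, no row in the chart matches all 7 reactions.
Reversing Esculin → still no organism matches.
Reversing urea hydrolysis → still no organism matches.
Reversing Nitrate → still no organism matches.
Reversing Catalase → still no organism matches.
Reversing H2S → still no organism matches.
Reversing endospore formation → still no organism matches.
Reversing Bile esculin (to −) → unique match: Erysipelothrix rhusiopathiae.

Bile esculin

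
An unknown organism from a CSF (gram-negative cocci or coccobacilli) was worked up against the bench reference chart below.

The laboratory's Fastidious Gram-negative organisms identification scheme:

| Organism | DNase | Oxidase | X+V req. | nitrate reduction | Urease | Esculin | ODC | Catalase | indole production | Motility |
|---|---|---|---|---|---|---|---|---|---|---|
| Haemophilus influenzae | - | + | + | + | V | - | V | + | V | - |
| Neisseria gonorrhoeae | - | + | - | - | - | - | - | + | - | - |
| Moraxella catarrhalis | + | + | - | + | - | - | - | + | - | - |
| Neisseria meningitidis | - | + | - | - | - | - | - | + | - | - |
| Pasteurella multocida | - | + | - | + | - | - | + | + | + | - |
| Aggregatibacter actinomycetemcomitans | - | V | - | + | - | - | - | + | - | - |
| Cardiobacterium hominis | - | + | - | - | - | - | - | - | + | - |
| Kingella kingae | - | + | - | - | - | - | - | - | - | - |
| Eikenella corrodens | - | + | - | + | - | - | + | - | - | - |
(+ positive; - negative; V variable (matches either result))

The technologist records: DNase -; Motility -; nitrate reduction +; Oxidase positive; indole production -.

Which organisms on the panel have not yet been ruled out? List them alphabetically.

indole production -: excludes Pasteurella multocida, Cardiobacterium hominis — 7 left.
Motility -: all 7 remaining candidates are consistent.
Oxidase +: all 7 remaining candidates are consistent.
DNase -: excludes Moraxella catarrhalis — 6 left.
nitrate reduction +: excludes Neisseria gonorrhoeae, Neisseria meningitidis, Kingella kingae — 3 left.

Aggregatibacter actinomycetemcomitans, Eikenella corrodens, Haemophilus influenzae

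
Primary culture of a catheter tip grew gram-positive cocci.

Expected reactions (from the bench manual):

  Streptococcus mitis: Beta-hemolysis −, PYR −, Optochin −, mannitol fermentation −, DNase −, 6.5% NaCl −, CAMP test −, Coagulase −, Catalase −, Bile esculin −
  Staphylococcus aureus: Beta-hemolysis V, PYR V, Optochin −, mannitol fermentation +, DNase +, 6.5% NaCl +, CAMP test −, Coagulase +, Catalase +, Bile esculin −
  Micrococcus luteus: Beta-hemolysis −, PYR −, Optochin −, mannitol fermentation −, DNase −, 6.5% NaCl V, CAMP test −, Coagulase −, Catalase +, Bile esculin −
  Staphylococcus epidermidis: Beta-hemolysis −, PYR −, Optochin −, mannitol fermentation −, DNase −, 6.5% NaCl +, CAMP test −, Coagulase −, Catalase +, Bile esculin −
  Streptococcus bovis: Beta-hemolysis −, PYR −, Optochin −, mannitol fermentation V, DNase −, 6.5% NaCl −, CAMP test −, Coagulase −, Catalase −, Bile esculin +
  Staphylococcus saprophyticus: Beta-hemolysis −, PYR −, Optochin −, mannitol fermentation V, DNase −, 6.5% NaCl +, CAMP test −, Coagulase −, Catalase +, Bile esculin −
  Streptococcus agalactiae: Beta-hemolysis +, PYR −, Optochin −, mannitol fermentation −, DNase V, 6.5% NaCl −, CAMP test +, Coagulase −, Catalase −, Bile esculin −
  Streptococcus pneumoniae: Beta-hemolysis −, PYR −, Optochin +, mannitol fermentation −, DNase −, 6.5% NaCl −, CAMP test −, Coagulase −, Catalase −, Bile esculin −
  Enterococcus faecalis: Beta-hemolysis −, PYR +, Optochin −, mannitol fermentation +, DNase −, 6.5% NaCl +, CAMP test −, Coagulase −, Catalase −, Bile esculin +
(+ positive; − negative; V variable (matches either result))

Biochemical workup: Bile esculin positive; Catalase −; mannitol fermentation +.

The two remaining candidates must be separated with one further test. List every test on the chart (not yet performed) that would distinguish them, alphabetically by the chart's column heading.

6.5% NaCl, PYR

mannitol fermentation +: excludes 5 organisms — 4 left.
Bile esculin +: excludes Staphylococcus aureus, Staphylococcus saprophyticus — 2 left.
Catalase −: all 2 remaining candidates are consistent.
Two candidates remain: Enterococcus faecalis and Streptococcus bovis.
  Beta-hemolysis: − vs − — same for both, does not separate.
  PYR: Enterococcus faecalis +, Streptococcus bovis − — discriminates.
  Optochin: − vs − — same for both, does not separate.
  DNase: − vs − — same for both, does not separate.
  6.5% NaCl: Enterococcus faecalis +, Streptococcus bovis − — discriminates.
  CAMP test: − vs − — same for both, does not separate.
  Coagulase: − vs − — same for both, does not separate.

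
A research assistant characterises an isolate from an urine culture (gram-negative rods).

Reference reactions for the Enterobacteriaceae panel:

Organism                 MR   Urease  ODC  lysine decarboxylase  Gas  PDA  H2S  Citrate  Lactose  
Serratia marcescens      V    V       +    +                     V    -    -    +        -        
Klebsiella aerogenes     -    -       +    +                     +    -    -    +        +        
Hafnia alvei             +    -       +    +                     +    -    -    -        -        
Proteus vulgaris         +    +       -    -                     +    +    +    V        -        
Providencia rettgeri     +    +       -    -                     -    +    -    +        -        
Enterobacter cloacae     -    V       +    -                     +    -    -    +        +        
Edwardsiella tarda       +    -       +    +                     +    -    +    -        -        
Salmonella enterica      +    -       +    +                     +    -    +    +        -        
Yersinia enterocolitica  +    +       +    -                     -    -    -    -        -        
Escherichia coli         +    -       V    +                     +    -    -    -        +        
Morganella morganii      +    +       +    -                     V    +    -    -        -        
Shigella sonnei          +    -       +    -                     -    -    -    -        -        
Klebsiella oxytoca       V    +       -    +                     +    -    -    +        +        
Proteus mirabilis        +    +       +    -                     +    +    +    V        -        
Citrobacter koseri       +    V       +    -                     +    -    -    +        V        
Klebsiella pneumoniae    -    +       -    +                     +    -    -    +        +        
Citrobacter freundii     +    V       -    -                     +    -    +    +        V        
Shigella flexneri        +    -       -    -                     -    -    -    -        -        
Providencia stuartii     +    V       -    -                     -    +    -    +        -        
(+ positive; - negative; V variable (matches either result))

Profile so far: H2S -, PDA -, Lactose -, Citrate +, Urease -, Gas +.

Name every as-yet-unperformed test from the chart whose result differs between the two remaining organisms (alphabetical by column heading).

lysine decarboxylase

Citrate +: excludes 7 organisms — 12 left.
Gas +: excludes Providencia rettgeri, Providencia stuartii — 10 left.
PDA -: excludes Proteus vulgaris, Proteus mirabilis — 8 left.
Lactose -: excludes Klebsiella aerogenes, Enterobacter cloacae, Klebsiella oxytoca, Klebsiella pneumoniae — 4 left.
Urease -: all 4 remaining candidates are consistent.
H2S -: excludes Salmonella enterica, Citrobacter freundii — 2 left.
Two candidates remain: Citrobacter koseri and Serratia marcescens.
  MR: + vs V — variable for at least one, does not separate.
  ODC: + vs + — same for both, does not separate.
  lysine decarboxylase: Citrobacter koseri -, Serratia marcescens + — discriminates.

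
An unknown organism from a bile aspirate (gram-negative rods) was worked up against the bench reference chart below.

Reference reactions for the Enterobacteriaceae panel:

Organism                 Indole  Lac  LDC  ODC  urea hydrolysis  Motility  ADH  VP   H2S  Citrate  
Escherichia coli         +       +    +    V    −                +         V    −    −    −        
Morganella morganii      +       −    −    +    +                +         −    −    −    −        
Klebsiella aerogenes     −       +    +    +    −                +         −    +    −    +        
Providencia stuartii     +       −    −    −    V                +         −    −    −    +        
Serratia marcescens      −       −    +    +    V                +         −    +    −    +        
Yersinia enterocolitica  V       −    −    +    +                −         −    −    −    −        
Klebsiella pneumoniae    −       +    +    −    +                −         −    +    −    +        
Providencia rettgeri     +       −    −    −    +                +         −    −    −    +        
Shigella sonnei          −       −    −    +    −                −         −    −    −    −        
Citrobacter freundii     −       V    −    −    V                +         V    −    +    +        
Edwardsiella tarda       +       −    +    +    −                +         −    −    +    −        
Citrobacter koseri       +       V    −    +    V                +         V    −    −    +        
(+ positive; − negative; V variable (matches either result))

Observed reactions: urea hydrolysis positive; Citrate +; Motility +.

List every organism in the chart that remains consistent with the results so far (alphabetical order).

Citrobacter freundii, Citrobacter koseri, Providencia rettgeri, Providencia stuartii, Serratia marcescens

urea hydrolysis +: excludes Escherichia coli, Klebsiella aerogenes, Shigella sonnei, Edwardsiella tarda — 8 left.
Motility +: excludes Yersinia enterocolitica, Klebsiella pneumoniae — 6 left.
Citrate +: excludes Morganella morganii — 5 left.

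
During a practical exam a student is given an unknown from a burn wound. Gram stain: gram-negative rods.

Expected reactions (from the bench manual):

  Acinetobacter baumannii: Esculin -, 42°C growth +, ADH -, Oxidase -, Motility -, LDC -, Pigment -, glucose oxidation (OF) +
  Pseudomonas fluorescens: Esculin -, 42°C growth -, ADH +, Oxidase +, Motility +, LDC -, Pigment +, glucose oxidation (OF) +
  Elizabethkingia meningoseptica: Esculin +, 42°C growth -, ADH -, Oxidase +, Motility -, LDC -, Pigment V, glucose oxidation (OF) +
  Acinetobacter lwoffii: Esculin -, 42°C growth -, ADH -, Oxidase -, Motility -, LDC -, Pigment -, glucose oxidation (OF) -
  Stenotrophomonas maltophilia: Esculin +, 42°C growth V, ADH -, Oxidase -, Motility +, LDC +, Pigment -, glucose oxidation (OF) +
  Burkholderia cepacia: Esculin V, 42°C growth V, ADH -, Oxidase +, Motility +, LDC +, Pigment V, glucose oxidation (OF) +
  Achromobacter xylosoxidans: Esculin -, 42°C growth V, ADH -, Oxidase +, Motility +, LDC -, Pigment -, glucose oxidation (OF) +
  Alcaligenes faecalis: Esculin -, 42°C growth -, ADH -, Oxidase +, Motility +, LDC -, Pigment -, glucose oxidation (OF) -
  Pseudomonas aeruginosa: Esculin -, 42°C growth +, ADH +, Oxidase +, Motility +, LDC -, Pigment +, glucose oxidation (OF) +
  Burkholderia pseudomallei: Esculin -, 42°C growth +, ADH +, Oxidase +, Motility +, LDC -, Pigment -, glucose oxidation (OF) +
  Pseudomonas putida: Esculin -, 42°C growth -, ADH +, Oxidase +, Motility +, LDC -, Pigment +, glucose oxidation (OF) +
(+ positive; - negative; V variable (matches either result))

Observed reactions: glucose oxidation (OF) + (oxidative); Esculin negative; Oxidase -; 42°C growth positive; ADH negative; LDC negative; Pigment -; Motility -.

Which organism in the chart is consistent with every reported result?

Acinetobacter baumannii

ADH -: excludes Pseudomonas fluorescens, Pseudomonas aeruginosa, Burkholderia pseudomallei, Pseudomonas putida — 7 left.
LDC -: excludes Stenotrophomonas maltophilia, Burkholderia cepacia — 5 left.
Pigment -: all 5 remaining candidates are consistent.
Motility -: excludes Achromobacter xylosoxidans, Alcaligenes faecalis — 3 left.
glucose oxidation (OF) +: excludes Acinetobacter lwoffii — 2 left.
Esculin -: excludes Elizabethkingia meningoseptica — 1 left.
42°C growth +: the one remaining candidate is consistent.
Oxidase -: the one remaining candidate is consistent.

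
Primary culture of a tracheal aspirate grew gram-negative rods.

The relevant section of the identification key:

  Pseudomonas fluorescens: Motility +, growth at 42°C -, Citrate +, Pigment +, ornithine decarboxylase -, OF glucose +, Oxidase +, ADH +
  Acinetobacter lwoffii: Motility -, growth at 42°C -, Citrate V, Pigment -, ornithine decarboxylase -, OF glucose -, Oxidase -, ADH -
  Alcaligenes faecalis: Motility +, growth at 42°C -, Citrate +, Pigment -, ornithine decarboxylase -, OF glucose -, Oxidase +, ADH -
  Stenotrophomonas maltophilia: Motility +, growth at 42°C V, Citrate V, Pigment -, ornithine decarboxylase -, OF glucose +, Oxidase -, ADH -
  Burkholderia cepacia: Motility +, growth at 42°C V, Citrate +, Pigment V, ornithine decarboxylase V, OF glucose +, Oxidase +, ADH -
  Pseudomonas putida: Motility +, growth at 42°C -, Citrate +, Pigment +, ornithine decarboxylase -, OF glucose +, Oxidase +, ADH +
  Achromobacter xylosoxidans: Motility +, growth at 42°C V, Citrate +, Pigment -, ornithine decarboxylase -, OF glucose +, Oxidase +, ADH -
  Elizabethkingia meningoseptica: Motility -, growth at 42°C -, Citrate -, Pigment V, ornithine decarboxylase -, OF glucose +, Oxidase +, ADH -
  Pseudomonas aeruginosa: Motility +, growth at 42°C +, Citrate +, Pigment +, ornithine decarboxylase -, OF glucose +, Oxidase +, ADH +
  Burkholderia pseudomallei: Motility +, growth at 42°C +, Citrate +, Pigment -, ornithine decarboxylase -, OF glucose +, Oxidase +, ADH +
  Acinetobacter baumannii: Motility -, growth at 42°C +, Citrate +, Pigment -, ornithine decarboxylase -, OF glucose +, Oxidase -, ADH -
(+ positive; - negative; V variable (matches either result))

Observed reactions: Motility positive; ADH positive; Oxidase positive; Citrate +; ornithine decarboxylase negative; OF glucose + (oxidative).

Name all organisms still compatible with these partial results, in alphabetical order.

Burkholderia pseudomallei, Pseudomonas aeruginosa, Pseudomonas fluorescens, Pseudomonas putida

Oxidase +: excludes Acinetobacter lwoffii, Stenotrophomonas maltophilia, Acinetobacter baumannii — 8 left.
ADH +: excludes Alcaligenes faecalis, Burkholderia cepacia, Achromobacter xylosoxidans, Elizabethkingia meningoseptica — 4 left.
ornithine decarboxylase -: all 4 remaining candidates are consistent.
Motility +: all 4 remaining candidates are consistent.
OF glucose +: all 4 remaining candidates are consistent.
Citrate +: all 4 remaining candidates are consistent.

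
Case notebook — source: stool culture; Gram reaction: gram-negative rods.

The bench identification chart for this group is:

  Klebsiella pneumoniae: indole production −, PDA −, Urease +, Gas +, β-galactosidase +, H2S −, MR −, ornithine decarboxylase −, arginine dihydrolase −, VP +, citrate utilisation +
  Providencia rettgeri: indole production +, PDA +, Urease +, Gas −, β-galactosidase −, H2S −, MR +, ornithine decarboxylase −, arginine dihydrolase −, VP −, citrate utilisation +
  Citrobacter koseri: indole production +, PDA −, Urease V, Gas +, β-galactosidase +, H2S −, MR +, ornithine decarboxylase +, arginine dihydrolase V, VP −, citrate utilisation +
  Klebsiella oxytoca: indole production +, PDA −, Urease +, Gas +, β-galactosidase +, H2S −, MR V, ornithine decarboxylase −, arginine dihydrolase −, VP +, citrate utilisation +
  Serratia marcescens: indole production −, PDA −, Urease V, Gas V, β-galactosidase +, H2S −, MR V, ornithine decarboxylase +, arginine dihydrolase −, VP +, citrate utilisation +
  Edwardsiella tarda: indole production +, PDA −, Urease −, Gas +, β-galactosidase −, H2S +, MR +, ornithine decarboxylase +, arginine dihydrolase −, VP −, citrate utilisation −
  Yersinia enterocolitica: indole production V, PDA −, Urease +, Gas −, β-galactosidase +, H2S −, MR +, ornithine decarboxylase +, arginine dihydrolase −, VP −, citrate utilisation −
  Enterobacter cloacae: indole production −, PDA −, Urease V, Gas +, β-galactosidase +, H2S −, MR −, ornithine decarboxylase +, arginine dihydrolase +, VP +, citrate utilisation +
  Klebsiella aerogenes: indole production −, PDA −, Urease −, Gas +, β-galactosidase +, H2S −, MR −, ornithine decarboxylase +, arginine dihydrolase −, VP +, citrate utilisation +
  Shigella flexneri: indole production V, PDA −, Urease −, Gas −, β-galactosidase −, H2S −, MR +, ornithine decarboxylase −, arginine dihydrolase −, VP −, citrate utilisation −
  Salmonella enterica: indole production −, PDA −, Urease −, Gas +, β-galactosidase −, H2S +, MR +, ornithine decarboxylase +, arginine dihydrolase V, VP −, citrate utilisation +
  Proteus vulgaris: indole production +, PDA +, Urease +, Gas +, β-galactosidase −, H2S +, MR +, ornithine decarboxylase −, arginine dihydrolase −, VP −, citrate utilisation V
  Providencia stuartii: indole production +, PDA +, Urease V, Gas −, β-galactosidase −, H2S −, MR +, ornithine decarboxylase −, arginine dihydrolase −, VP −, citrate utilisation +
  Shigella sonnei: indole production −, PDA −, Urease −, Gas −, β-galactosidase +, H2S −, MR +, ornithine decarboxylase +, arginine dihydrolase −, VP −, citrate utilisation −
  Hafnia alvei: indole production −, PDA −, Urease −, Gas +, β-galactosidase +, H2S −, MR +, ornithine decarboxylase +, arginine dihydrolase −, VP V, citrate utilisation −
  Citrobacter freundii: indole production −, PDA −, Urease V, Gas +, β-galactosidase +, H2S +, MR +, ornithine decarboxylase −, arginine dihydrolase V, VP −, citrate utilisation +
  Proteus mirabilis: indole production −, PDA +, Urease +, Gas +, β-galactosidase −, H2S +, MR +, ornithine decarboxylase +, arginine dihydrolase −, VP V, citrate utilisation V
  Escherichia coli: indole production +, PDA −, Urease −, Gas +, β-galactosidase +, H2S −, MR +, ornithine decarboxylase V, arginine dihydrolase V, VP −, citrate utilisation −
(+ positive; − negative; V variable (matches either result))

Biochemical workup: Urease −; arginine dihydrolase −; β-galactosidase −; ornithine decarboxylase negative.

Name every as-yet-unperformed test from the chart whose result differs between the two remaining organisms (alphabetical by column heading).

citrate utilisation, PDA

ornithine decarboxylase −: excludes 10 organisms — 8 left.
arginine dihydrolase −: all 8 remaining candidates are consistent.
β-galactosidase −: excludes Klebsiella pneumoniae, Klebsiella oxytoca, Citrobacter freundii, Escherichia coli — 4 left.
Urease −: excludes Providencia rettgeri, Proteus vulgaris — 2 left.
Two candidates remain: Providencia stuartii and Shigella flexneri.
  indole production: + vs V — variable for at least one, does not separate.
  PDA: Providencia stuartii +, Shigella flexneri − — discriminates.
  Gas: − vs − — same for both, does not separate.
  H2S: − vs − — same for both, does not separate.
  MR: + vs + — same for both, does not separate.
  VP: − vs − — same for both, does not separate.
  citrate utilisation: Providencia stuartii +, Shigella flexneri − — discriminates.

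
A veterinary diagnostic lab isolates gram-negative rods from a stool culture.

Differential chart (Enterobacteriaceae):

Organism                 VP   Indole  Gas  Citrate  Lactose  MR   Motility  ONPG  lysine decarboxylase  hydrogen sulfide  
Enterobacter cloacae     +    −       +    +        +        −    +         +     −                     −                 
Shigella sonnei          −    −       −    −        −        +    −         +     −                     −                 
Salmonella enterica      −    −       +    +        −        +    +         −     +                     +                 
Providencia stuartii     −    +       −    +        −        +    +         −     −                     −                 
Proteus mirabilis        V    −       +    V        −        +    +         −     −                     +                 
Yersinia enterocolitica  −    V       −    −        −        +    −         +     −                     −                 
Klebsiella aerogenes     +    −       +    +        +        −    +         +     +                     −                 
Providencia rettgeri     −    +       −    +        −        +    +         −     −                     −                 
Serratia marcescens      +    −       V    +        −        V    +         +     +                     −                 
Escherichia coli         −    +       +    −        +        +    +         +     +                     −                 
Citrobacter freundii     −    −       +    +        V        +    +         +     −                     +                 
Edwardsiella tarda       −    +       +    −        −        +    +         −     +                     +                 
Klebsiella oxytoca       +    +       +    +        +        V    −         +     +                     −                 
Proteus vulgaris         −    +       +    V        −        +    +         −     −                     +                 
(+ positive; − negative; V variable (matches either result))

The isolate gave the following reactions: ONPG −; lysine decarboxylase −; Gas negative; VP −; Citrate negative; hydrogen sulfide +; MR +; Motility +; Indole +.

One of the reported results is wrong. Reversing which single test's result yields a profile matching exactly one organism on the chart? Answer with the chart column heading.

As reported, no row in the chart matches all 9 reactions.
Reversing ONPG → still no organism matches.
Reversing MR → still no organism matches.
Reversing Gas (to +) → unique match: Proteus vulgaris.
Reversing Motility → still no organism matches.
Reversing hydrogen sulfide → still no organism matches.
Reversing Citrate → still no organism matches.
Reversing lysine decarboxylase → still no organism matches.
Reversing Indole → still no organism matches.
Reversing VP → still no organism matches.

Gas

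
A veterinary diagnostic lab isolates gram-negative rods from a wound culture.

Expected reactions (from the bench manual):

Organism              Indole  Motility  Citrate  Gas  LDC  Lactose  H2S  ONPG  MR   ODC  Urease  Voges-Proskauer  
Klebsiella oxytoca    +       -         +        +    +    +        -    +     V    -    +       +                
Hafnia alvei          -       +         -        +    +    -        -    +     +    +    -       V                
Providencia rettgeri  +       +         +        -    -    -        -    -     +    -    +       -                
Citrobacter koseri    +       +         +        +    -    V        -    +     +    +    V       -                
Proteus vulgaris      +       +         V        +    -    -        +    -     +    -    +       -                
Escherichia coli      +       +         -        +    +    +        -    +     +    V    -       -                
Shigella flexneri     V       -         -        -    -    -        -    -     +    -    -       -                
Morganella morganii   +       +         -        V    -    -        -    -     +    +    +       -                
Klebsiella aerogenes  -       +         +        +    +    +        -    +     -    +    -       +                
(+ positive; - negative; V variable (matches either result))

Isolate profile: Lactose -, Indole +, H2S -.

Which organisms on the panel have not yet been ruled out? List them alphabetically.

Lactose -: excludes Klebsiella oxytoca, Escherichia coli, Klebsiella aerogenes — 6 left.
Indole +: excludes Hafnia alvei — 5 left.
H2S -: excludes Proteus vulgaris — 4 left.

Citrobacter koseri, Morganella morganii, Providencia rettgeri, Shigella flexneri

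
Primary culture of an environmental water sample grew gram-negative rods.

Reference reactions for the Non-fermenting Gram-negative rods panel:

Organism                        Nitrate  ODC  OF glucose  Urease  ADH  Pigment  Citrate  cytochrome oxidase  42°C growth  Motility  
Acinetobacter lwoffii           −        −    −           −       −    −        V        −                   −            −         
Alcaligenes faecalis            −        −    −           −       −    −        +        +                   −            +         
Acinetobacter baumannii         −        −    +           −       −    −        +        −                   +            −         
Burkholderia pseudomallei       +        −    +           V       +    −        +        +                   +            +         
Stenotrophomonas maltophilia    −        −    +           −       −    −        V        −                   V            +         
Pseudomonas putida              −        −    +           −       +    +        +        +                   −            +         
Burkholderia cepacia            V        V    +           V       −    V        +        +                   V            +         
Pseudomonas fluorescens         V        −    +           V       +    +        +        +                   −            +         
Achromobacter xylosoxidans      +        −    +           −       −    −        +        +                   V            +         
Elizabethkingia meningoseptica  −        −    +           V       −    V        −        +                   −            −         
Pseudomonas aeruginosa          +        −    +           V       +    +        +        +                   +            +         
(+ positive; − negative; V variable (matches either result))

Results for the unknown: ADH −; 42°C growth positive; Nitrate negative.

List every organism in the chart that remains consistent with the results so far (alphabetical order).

42°C growth +: excludes 5 organisms — 6 left.
Nitrate −: excludes Burkholderia pseudomallei, Achromobacter xylosoxidans, Pseudomonas aeruginosa — 3 left.
ADH −: all 3 remaining candidates are consistent.

Acinetobacter baumannii, Burkholderia cepacia, Stenotrophomonas maltophilia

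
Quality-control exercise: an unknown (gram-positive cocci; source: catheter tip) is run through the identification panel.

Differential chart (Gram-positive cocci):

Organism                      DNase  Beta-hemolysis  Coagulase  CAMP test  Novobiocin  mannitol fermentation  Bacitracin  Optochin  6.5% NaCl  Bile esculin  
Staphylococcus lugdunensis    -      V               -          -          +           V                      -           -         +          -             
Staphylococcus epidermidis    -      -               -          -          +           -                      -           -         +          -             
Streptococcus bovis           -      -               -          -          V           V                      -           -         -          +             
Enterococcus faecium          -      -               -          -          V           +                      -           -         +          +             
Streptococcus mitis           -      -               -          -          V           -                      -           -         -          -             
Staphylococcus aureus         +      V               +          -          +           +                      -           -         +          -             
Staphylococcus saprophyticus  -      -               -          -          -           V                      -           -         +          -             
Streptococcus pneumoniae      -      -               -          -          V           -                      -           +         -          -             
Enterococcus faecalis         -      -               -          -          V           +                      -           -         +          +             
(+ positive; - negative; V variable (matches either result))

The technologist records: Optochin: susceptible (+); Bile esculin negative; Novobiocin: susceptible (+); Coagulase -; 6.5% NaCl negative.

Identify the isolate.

Bile esculin -: excludes Streptococcus bovis, Enterococcus faecium, Enterococcus faecalis — 6 left.
Novobiocin +: excludes Staphylococcus saprophyticus — 5 left.
6.5% NaCl -: excludes Staphylococcus lugdunensis, Staphylococcus epidermidis, Staphylococcus aureus — 2 left.
Optochin +: excludes Streptococcus mitis — 1 left.
Coagulase -: the one remaining candidate is consistent.

Streptococcus pneumoniae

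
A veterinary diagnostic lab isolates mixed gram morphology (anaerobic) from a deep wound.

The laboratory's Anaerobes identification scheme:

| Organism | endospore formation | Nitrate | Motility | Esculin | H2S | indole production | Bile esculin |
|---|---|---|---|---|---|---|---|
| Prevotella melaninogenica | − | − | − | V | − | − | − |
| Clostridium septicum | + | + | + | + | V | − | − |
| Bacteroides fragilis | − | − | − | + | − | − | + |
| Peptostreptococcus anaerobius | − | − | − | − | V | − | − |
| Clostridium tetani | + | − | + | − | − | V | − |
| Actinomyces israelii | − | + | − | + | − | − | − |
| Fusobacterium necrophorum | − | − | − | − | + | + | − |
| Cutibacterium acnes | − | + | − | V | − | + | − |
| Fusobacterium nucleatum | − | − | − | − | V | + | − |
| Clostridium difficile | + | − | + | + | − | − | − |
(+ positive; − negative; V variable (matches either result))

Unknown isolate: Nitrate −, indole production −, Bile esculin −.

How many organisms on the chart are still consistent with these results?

Bile esculin −: excludes Bacteroides fragilis — 9 left.
Nitrate −: excludes Clostridium septicum, Actinomyces israelii, Cutibacterium acnes — 6 left.
indole production −: excludes Fusobacterium necrophorum, Fusobacterium nucleatum — 4 left.
Still consistent: Clostridium difficile, Clostridium tetani, Peptostreptococcus anaerobius, Prevotella melaninogenica.

4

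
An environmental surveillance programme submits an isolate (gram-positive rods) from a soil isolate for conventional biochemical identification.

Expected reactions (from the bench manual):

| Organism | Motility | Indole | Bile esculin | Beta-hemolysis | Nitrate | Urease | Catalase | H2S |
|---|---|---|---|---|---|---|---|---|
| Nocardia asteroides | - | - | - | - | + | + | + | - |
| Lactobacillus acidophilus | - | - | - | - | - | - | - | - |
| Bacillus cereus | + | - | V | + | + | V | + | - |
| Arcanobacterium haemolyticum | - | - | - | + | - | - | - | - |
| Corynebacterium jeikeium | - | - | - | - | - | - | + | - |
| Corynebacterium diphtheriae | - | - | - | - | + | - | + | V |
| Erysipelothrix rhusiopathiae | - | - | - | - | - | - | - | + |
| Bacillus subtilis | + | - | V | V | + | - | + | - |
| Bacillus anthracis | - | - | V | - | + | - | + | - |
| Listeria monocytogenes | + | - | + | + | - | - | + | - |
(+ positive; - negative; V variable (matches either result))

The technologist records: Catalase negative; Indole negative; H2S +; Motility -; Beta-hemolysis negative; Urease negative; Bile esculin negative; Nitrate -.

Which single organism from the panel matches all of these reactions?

Beta-hemolysis -: excludes Bacillus cereus, Arcanobacterium haemolyticum, Listeria monocytogenes — 7 left.
Motility -: excludes Bacillus subtilis — 6 left.
Bile esculin -: all 6 remaining candidates are consistent.
Catalase -: excludes Nocardia asteroides, Corynebacterium jeikeium, Corynebacterium diphtheriae, Bacillus anthracis — 2 left.
H2S +: excludes Lactobacillus acidophilus — 1 left.
Urease -: the one remaining candidate is consistent.
Nitrate -: the one remaining candidate is consistent.
Indole -: the one remaining candidate is consistent.

Erysipelothrix rhusiopathiae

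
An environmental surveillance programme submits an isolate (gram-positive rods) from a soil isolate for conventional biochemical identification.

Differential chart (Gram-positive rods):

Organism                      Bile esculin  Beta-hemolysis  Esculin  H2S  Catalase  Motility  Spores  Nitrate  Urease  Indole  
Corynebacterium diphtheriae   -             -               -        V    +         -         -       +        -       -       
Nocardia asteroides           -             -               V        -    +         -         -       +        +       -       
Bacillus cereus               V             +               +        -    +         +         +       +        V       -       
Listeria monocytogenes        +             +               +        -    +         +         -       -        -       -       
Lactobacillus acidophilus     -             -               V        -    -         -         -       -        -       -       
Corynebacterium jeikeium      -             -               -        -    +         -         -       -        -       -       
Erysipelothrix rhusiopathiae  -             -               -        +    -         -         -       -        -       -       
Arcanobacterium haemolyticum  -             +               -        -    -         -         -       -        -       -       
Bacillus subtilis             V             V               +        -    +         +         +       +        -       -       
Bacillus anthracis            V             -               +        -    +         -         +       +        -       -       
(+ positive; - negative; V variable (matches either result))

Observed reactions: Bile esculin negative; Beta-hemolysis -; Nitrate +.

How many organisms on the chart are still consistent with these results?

4

Beta-hemolysis -: excludes Bacillus cereus, Listeria monocytogenes, Arcanobacterium haemolyticum — 7 left.
Nitrate +: excludes Lactobacillus acidophilus, Corynebacterium jeikeium, Erysipelothrix rhusiopathiae — 4 left.
Bile esculin -: all 4 remaining candidates are consistent.
Still consistent: Bacillus anthracis, Bacillus subtilis, Corynebacterium diphtheriae, Nocardia asteroides.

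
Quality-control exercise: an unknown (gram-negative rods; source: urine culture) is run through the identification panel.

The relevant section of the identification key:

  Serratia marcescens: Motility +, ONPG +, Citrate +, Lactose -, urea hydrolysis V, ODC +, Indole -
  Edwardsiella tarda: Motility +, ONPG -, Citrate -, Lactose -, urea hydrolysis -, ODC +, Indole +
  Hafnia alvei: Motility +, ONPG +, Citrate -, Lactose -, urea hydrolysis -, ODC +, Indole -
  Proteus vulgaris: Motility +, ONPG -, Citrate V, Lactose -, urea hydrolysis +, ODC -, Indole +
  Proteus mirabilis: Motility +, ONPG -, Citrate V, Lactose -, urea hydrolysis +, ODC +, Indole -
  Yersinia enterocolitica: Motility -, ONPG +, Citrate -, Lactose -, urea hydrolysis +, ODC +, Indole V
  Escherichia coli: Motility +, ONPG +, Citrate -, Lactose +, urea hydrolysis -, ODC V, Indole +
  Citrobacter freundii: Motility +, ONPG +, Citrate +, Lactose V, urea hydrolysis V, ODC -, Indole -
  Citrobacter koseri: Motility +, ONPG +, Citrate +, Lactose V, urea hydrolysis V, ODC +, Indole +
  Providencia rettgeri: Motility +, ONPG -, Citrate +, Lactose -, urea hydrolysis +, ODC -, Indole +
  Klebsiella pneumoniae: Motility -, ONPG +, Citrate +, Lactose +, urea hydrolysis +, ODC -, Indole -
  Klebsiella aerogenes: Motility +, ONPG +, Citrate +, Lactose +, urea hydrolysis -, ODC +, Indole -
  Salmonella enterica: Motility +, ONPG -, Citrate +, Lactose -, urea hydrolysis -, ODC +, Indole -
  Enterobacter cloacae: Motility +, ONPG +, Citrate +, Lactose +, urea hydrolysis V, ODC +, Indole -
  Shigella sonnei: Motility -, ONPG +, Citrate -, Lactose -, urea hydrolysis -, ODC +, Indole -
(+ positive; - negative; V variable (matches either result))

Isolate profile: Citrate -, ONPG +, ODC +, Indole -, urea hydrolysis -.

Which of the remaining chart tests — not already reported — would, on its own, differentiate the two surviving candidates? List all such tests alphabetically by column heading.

Motility

ODC +: excludes Proteus vulgaris, Citrobacter freundii, Providencia rettgeri, Klebsiella pneumoniae — 11 left.
urea hydrolysis -: excludes Proteus mirabilis, Yersinia enterocolitica — 9 left.
ONPG +: excludes Edwardsiella tarda, Salmonella enterica — 7 left.
Indole -: excludes Escherichia coli, Citrobacter koseri — 5 left.
Citrate -: excludes Serratia marcescens, Klebsiella aerogenes, Enterobacter cloacae — 2 left.
Two candidates remain: Hafnia alvei and Shigella sonnei.
  Motility: Hafnia alvei +, Shigella sonnei - — discriminates.
  Lactose: - vs - — same for both, does not separate.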